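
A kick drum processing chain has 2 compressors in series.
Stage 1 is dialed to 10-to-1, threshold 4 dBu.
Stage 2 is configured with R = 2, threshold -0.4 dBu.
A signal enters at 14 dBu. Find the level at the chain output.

2.3 dBu

Stage 1: 14 dBu is 10 dB over 4 dBu; at 10:1 that becomes 1 dB over, giving 5 dBu.
Stage 2: 5.4 dB above -0.4 dBu, reduced 2:1 to 2.7 dB above → 2.3 dBu.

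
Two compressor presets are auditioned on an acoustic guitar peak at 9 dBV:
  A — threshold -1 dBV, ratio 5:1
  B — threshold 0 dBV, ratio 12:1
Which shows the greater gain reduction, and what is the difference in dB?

B, by 0.25 dB

A: 10 dB over, compressed to 2 dB over, so 8 dB of GR.
B: 9 dB over, compressed to 0.75 dB over, so 8.25 dB of GR.
B reduces 0.25 dB more.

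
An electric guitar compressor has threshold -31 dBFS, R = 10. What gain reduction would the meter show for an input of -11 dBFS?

The signal is 20 dB above threshold.
A 10:1 ratio leaves 2 dB of that excess.
Gain reduction = 20 − 2 = 18 dB.

18 dB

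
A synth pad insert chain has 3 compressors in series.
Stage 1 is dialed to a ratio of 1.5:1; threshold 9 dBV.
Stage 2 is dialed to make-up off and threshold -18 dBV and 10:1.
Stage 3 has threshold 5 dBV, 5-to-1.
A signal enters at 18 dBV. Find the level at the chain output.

Stage 1: 9 dB above 9 dBV, reduced 1.5:1 to 6 dB above → 15 dBV.
Stage 2: 15 dBV is 33 dB over -18 dBV; at 10:1 that becomes 3.3 dB over, giving -14.7 dBV.
Stage 3: -14.7 dBV is at or below the 5 dBV threshold — no compression; output -14.7 dBV.

-14.7 dBV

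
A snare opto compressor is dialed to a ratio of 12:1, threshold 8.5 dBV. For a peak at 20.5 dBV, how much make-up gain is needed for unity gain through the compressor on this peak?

The peak compresses to 8.5 + 12/12 = 9.5 dBV.
To reach 20.5 dBV requires 20.5 − 9.5 = 11 dB of make-up.

11 dB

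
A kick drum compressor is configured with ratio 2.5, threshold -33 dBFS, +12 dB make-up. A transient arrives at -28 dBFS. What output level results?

-28 dBFS sits 5 dB over threshold.
At 2.5:1 the overshoot is divided by 2.5, leaving 2 dB above threshold.
Output = -33 + 2 = -31 dBFS; make-up adds 12 dB, giving -19 dBFS.

-19 dBFS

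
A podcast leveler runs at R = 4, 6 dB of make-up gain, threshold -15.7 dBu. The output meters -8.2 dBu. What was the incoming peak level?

-9.7 dBu

Remove make-up: -8.2 − 6 = -14.2 dBu.
The compressed level sits -14.2 − (-15.7) = 1.5 dB over threshold.
Undo the ratio: input overshoot = 1.5 × 4 = 6 dB, giving input = -9.7 dBu.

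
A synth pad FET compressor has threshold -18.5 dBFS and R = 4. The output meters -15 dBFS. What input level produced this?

Post-compression overshoot = -15 − (-18.5) = 3.5 dB.
Undo the ratio: input overshoot = 3.5 × 4 = 14 dB, giving input = -4.5 dBFS.

-4.5 dBFS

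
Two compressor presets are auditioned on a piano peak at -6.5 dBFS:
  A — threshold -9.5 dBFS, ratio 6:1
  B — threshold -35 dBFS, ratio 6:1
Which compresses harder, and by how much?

A: GR = 3 − 3/6 = 2.5 dB.
B: GR = 28.5 − 28.5/6 = 23.75 dB.
B reduces 21.25 dB more.

B, by 21.25 dB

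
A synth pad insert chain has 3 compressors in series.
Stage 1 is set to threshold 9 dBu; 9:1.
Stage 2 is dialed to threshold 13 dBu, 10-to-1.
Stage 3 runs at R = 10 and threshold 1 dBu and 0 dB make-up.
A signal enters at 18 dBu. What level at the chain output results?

1.9 dBu

Stage 1: overshoot 9 dB → 9/9 = 1 dB → 10 dBu.
Stage 2: 10 dBu ≤ 13 dBu, so stage 2 doesn't engage; output 10 dBu.
Stage 3: overshoot 9 dB → 9/10 = 0.9 dB → 1.9 dBu.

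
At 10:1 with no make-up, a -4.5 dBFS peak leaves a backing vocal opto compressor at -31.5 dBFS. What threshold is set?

Gain reduction = -4.5 − (-31.5) = 27 dB; output overshoot = GR / (R − 1) = 27 / 9 = 3 dB.
Threshold = output − output overshoot = -31.5 − 3 = -34.5 dBFS.

-34.5 dBFS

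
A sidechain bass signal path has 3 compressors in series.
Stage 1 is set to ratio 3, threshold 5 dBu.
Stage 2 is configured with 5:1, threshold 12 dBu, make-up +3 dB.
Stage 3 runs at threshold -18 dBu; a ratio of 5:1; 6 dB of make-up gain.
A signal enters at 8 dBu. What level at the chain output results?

-6.6 dBu

Stage 1: 3 dB above 5 dBu, reduced 3:1 to 1 dB above → 6 dBu.
Stage 2: below threshold (6 ≤ 12); passes unchanged; make-up brings it to 9 dBu.
Stage 3: overshoot 27 dB → 27/5 = 5.4 dB → -12.6 dBu; +6 dB make-up → -6.6 dBu.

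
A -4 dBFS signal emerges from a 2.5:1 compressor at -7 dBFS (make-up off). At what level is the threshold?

-9 dBFS

Let T be the threshold. Output overshoot = (input overshoot)/R, so -7 − T = (-4 − T)/2.5.
2.5·(-7 − T) = -4 − T → 1.5·T = -17.5 − (-4) = -13.5.
T = -13.5/1.5 = -9 dBFS.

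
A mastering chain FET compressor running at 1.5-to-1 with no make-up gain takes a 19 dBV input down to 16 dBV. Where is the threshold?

Input is 9 dB above T (since output overshoot × R = input overshoot: (16 − T)·1.5 = 19 − T gives T = 10 dBV).
Check: 10 + (19 − 10)/1.5 = 10 + 6 = 16 dBV. ✓

10 dBV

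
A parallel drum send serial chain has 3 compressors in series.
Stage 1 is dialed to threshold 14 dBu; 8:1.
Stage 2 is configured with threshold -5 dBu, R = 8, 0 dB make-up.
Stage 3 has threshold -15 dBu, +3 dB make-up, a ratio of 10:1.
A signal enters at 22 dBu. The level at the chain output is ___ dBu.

-10.75 dBu

Stage 1: overshoot 8 dB → 8/8 = 1 dB → 15 dBu.
Stage 2: overshoot 20 dB → 20/8 = 2.5 dB → -2.5 dBu.
Stage 3: -2.5 dBu is 12.5 dB over -15 dBu; at 10:1 that becomes 1.25 dB over, giving -13.75 dBu; +3 dB make-up → -10.75 dBu.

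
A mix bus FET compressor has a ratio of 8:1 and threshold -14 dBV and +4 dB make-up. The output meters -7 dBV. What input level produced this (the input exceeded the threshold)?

10 dBV

Stripping the +4 dB make-up gives -11 dBV at the gain stage.
The compressed level sits -11 − (-14) = 3 dB over threshold.
Undo the ratio: input overshoot = 3 × 8 = 24 dB, giving input = 10 dBV.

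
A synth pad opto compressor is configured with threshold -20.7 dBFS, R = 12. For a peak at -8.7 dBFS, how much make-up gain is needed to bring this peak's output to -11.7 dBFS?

Without make-up, output = threshold + overshoot/12 = -20.7 + 1 = -19.7 dBFS.
Gap to target: 8 dB.

8 dB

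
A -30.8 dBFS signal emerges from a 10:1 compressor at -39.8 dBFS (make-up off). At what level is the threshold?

-40.8 dBFS

Gain reduction = -30.8 − (-39.8) = 9 dB; output overshoot = GR / (R − 1) = 9 / 9 = 1 dB.
Threshold = output − output overshoot = -39.8 − 1 = -40.8 dBFS.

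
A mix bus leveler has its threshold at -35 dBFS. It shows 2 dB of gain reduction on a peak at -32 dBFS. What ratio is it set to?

Input overshoot = -32 − (-35) = 3 dB.
Output overshoot = 3 − 2 = 1 dB.
Ratio = input overshoot / output overshoot = 3 / 1 = 3.

3:1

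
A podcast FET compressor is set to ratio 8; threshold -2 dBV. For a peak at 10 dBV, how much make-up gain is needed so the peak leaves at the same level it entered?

Overshoot 12 dB → 12/8 = 1.5 dB after compression, so the compressed level is -2 + 1.5 = -0.5 dBV.
Make-up = target − compressed = 10 − (-0.5) = 10.5 dB.

10.5 dB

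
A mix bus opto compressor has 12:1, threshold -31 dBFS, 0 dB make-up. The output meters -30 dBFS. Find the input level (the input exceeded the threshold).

Post-compression overshoot = -30 − (-31) = 1 dB.
Before 12:1 compression the overshoot was 1 × 12 = 12 dB, so input = -31 + 12 = -19 dBFS.

-19 dBFS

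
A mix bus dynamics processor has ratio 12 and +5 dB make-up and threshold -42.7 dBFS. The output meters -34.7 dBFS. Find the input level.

-6.7 dBFS

Remove make-up: -34.7 − 5 = -39.7 dBFS.
The compressed level sits -39.7 − (-42.7) = 3 dB over threshold.
Input overshoot = R × output overshoot = 36 dB → input = -42.7 + 36 = -6.7 dBFS.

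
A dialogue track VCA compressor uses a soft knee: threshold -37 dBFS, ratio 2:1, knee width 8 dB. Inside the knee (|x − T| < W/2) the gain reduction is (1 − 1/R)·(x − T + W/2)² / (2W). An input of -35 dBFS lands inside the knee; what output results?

-36.125 dBFS

x − T + W/2 = -35 − (-37) + 4 = 6.
GR = (1 − 1/2) × 6² / 16 = 0.5 × 36 / 16 = 1.125 dB.
Output = -35 − 1.125 = -36.125 dBFS.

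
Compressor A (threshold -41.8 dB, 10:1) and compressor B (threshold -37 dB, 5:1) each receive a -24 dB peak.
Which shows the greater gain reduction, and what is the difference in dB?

A, by 5.62 dB

A: overshoot 17.8 dB → output overshoot 1.78 dB → GR 16.02 dB.
B: overshoot 13 dB → output overshoot 2.6 dB → GR 10.4 dB.
A applies 5.62 dB more gain reduction.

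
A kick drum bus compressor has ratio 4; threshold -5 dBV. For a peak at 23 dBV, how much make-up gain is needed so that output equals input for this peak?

Overshoot 28 dB → 28/4 = 7 dB after compression, so the compressed level is -5 + 7 = 2 dBV.
Make-up = target − compressed = 23 − 2 = 21 dB.

21 dB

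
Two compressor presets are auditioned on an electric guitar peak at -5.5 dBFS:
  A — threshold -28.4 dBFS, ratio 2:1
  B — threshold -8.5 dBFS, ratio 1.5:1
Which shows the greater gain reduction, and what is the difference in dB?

A, by 10.45 dB

A: 22.9 dB over, compressed to 11.45 dB over, so 11.45 dB of GR.
B: 3 dB over, compressed to 2 dB over, so 1 dB of GR.
Difference: 10.45 dB in favour of A.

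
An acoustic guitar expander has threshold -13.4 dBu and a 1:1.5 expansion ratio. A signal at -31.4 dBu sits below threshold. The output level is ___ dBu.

The input is 18 dB below the -13.4 dBu threshold.
A 1:1.5 expander multiplies undershoot by 1.5: 18 × 1.5 = 27 dB below threshold.
Output = -13.4 − 27 = -40.4 dBu.

-40.4 dBu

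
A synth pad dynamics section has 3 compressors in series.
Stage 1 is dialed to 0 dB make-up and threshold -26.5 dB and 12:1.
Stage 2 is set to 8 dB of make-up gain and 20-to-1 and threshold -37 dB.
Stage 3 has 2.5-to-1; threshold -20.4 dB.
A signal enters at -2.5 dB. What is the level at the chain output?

Stage 1: -2.5 dB is 24 dB over -26.5 dB; at 12:1 that becomes 2 dB over, giving -24.5 dB.
Stage 2: overshoot 12.5 dB → 12.5/20 = 0.625 dB → -36.375 dB; +8 dB make-up → -28.375 dB.
Stage 3: -28.375 dB ≤ -20.4 dB, so stage 3 doesn't engage; output -28.375 dB.

-28.375 dB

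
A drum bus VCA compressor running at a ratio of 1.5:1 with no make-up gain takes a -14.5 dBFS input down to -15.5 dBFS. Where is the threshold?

Input is 3 dB above T (since output overshoot × R = input overshoot: (-15.5 − T)·1.5 = -14.5 − T gives T = -17.5 dBFS).
Check: -17.5 + (-14.5 − (-17.5))/1.5 = -17.5 + 2 = -15.5 dBFS. ✓

-17.5 dBFS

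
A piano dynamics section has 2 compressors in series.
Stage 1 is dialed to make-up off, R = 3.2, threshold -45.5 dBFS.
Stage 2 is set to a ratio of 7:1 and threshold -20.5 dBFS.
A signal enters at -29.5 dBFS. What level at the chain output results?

Stage 1: 16 dB above -45.5 dBFS, reduced 3.2:1 to 5 dB above → -40.5 dBFS.
Stage 2: below threshold (-40.5 ≤ -20.5); passes unchanged; output -40.5 dBFS.

-40.5 dBFS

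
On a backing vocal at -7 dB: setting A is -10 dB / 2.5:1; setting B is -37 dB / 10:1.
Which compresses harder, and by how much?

A: GR = 3 − 3/2.5 = 1.8 dB.
B: GR = 30 − 30/10 = 27 dB.
B applies 25.2 dB more gain reduction.

B, by 25.2 dB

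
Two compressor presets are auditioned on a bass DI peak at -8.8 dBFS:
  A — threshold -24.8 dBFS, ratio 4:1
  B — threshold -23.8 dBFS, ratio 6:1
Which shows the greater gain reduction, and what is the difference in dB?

B, by 0.5 dB

A: overshoot 16 dB → output overshoot 4 dB → GR 12 dB.
B: overshoot 15 dB → output overshoot 2.5 dB → GR 12.5 dB.
Difference: 0.5 dB in favour of B.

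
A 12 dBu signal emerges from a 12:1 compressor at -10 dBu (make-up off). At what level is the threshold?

-12 dBu

Input is 24 dB above T (since output overshoot × R = input overshoot: (-10 − T)·12 = 12 − T gives T = -12 dBu).
Check: -12 + (12 − (-12))/12 = -12 + 2 = -10 dBu. ✓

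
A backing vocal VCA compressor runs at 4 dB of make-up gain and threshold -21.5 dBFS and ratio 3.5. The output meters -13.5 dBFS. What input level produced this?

Before make-up, the level was -13.5 − 4 = -17.5 dBFS.
That's 4 dB above the -21.5 dBFS threshold.
Input overshoot = R × output overshoot = 14 dB → input = -21.5 + 14 = -7.5 dBFS.

-7.5 dBFS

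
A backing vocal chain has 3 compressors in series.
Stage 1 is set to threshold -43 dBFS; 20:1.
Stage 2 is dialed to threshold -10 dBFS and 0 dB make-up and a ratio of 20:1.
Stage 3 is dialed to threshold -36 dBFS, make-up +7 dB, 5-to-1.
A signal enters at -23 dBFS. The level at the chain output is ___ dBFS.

-35 dBFS

Stage 1: -23 dBFS is 20 dB over -43 dBFS; at 20:1 that becomes 1 dB over, giving -42 dBFS.
Stage 2: -42 dBFS is at or below the -10 dBFS threshold — no compression; output -42 dBFS.
Stage 3: below threshold (-42 ≤ -36); passes unchanged; make-up brings it to -35 dBFS.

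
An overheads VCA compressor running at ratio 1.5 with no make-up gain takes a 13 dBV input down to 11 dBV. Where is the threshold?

Gain reduction = 13 − 11 = 2 dB; output overshoot = GR / (R − 1) = 2 / 0.5 = 4 dB.
Threshold = output − output overshoot = 11 − 4 = 7 dBV.

7 dBV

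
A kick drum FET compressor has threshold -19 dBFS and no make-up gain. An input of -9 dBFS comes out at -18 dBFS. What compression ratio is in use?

10:1

Input overshoot = -9 − (-19) = 10 dB; output overshoot = -18 − (-19) = 1 dB.
Ratio = 10 / 1 = 10.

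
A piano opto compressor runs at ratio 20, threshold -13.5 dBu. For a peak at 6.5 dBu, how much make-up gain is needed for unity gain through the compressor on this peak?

19 dB

Overshoot 20 dB → 20/20 = 1 dB after compression, so the compressed level is -13.5 + 1 = -12.5 dBu.
Make-up = target − compressed = 6.5 − (-12.5) = 19 dB.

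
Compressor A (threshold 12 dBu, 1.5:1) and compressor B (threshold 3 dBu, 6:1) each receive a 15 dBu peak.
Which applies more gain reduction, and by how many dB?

A: overshoot 3 dB → output overshoot 2 dB → GR 1 dB.
B: overshoot 12 dB → output overshoot 2 dB → GR 10 dB.
B reduces 9 dB more.

B, by 9 dB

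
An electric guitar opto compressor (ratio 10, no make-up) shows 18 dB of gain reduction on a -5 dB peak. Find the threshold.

-25 dB

Input is 20 dB above T (since output overshoot × R = input overshoot: (-23 − T)·10 = -5 − T gives T = -25 dB).
Check: -25 + (-5 − (-25))/10 = -25 + 2 = -23 dB. ✓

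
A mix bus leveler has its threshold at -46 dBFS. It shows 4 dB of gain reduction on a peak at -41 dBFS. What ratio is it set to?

5:1

Input overshoot = -41 − (-46) = 5 dB.
Output overshoot = 5 − 4 = 1 dB.
Ratio = input overshoot / output overshoot = 5 / 1 = 5.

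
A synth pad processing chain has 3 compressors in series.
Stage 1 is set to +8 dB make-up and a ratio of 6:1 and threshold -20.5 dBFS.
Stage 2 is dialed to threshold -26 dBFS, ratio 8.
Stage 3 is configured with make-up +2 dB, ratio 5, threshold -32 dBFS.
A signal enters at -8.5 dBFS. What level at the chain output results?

Stage 1: overshoot 12 dB → 12/6 = 2 dB → -18.5 dBFS; +8 dB make-up → -10.5 dBFS.
Stage 2: overshoot 15.5 dB → 15.5/8 = 1.9375 dB → -24.0625 dBFS.
Stage 3: 7.9375 dB above -32 dBFS, reduced 5:1 to 1.5875 dB above → -30.4125 dBFS; +2 dB make-up → -28.4125 dBFS.

-28.4125 dBFS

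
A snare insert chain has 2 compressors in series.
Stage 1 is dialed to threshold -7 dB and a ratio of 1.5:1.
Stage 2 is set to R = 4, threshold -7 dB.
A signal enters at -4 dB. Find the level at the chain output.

-6.5 dB

Stage 1: -4 dB is 3 dB over -7 dB; at 1.5:1 that becomes 2 dB over, giving -5 dB.
Stage 2: 2 dB above -7 dB, reduced 4:1 to 0.5 dB above → -6.5 dB.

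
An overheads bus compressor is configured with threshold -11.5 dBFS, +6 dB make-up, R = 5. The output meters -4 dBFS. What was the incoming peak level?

-4 dBFS

Stripping the +6 dB make-up gives -10 dBFS at the gain stage.
The compressed level sits -10 − (-11.5) = 1.5 dB over threshold.
Before 5:1 compression the overshoot was 1.5 × 5 = 7.5 dB, so input = -11.5 + 7.5 = -4 dBFS.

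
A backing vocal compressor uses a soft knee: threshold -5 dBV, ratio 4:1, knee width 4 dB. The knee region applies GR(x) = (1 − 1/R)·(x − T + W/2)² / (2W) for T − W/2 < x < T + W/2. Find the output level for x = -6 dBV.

-6.09375 dBV

x − T + W/2 = -6 − (-5) + 2 = 1.
GR = (1 − 1/4) × 1² / 8 = 0.75 × 1 / 8 = 0.09375 dB.
Output = -6 − 0.09375 = -6.09375 dBV.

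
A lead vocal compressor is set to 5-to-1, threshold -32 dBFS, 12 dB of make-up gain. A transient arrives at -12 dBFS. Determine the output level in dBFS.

-16 dBFS

Overshoot: -12 − (-32) = 20 dB.
At 5:1 the overshoot is divided by 5, leaving 4 dB above threshold.
Output = -32 + 4 = -28 dBFS; make-up adds 12 dB, giving -16 dBFS.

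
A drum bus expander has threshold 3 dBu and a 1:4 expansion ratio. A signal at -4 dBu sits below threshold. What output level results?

Below threshold, a 1:4 expander applies gain = (4−1)×(T − x) of attenuation.
(4−1) × 7 = 21 dB, so output = -4 − 21 = -25 dBu.

-25 dBu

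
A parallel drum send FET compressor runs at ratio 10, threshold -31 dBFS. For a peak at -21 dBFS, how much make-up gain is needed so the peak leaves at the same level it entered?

Without make-up, output = threshold + overshoot/10 = -31 + 1 = -30 dBFS.
Gap to target: 9 dB.

9 dB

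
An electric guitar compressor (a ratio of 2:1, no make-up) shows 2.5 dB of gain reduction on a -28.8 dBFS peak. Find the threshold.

-33.8 dBFS

Input is 5 dB above T (since output overshoot × R = input overshoot: (-31.3 − T)·2 = -28.8 − T gives T = -33.8 dBFS).
Check: -33.8 + (-28.8 − (-33.8))/2 = -33.8 + 2.5 = -31.3 dBFS. ✓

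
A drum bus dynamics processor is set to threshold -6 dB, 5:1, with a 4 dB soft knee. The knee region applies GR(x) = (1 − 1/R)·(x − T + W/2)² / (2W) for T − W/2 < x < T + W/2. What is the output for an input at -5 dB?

-5.9 dB

x − T + W/2 = -5 − (-6) + 2 = 3.
GR = (1 − 1/5) × 3² / 8 = 0.8 × 9 / 8 = 0.9 dB.
Output = -5 − 0.9 = -5.9 dB.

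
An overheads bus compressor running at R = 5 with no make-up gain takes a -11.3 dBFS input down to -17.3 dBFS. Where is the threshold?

-18.8 dBFS

Let T be the threshold. Output overshoot = (input overshoot)/R, so -17.3 − T = (-11.3 − T)/5.
5·(-17.3 − T) = -11.3 − T → 4·T = -86.5 − (-11.3) = -75.2.
T = -75.2/4 = -18.8 dBFS.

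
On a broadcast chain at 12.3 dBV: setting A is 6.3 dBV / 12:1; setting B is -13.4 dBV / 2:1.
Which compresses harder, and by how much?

B, by 7.35 dB

A: overshoot 6 dB → output overshoot 0.5 dB → GR 5.5 dB.
B: overshoot 25.7 dB → output overshoot 12.85 dB → GR 12.85 dB.
B reduces 7.35 dB more.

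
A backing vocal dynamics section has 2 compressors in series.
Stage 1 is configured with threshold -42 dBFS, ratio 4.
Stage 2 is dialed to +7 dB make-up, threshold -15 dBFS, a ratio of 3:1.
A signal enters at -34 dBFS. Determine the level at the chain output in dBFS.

-33 dBFS

Stage 1: 8 dB above -42 dBFS, reduced 4:1 to 2 dB above → -40 dBFS.
Stage 2: -40 dBFS ≤ -15 dBFS, so stage 2 doesn't engage; make-up brings it to -33 dBFS.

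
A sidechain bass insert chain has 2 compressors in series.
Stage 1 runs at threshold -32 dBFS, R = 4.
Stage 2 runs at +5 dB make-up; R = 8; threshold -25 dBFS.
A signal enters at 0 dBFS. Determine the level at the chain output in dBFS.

Stage 1: overshoot 32 dB → 32/4 = 8 dB → -24 dBFS.
Stage 2: 1 dB above -25 dBFS, reduced 8:1 to 0.125 dB above → -24.875 dBFS; +5 dB make-up → -19.875 dBFS.

-19.875 dBFS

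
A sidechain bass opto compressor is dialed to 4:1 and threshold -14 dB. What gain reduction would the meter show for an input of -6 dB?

Overshoot = -6 − (-14) = 8 dB.
At 4:1, output sits 8/4 = 2 dB above threshold.
Gain reduction = 8 − 2 = 6 dB.

6 dB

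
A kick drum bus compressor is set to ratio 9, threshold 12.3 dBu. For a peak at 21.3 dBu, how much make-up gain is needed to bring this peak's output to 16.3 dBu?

Without make-up, output = threshold + overshoot/9 = 12.3 + 1 = 13.3 dBu.
Gap to target: 3 dB.

3 dB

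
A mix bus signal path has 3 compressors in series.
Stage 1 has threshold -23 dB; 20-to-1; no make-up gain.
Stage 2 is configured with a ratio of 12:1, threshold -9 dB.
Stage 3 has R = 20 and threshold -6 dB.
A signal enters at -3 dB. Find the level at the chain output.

-22 dB

Stage 1: 20 dB above -23 dB, reduced 20:1 to 1 dB above → -22 dB.
Stage 2: -22 dB ≤ -9 dB, so stage 2 doesn't engage; output -22 dB.
Stage 3: -22 dB is at or below the -6 dB threshold — no compression; output -22 dB.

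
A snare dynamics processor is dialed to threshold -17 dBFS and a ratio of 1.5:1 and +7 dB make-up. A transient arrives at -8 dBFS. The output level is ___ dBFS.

-8 dBFS sits 9 dB over threshold.
1.5:1 compression reduces that to 9/1.5 = 6 dB over.
Output = -17 + 6 = -11 dBFS; make-up adds 7 dB, giving -4 dBFS.

-4 dBFS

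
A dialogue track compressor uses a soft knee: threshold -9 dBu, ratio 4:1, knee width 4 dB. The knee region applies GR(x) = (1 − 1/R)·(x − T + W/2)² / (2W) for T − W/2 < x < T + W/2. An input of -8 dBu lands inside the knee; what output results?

-8.84375 dBu

x − T + W/2 = -8 − (-9) + 2 = 3.
GR = (1 − 1/4) × 3² / 8 = 0.75 × 9 / 8 = 0.84375 dB.
Output = -8 − 0.84375 = -8.84375 dBu.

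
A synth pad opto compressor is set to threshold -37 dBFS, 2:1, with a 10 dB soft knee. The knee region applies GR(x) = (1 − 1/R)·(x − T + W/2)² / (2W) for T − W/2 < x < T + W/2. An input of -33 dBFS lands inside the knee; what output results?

x − T + W/2 = -33 − (-37) + 5 = 9.
GR = (1 − 1/2) × 9² / 20 = 0.5 × 81 / 20 = 2.025 dB.
Output = -33 − 2.025 = -35.025 dBFS.

-35.025 dBFS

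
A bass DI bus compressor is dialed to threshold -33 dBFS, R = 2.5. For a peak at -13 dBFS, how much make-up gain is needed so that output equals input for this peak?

The peak compresses to -33 + 20/2.5 = -25 dBFS.
To reach -13 dBFS requires -13 − (-25) = 12 dB of make-up.

12 dB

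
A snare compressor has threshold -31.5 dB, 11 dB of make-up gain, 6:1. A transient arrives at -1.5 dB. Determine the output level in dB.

-15.5 dB

-1.5 dB sits 30 dB over threshold.
At 6:1 the overshoot is divided by 6, leaving 5 dB above threshold.
That puts the output at -26.5 dB; make-up adds 11 dB, giving -15.5 dB.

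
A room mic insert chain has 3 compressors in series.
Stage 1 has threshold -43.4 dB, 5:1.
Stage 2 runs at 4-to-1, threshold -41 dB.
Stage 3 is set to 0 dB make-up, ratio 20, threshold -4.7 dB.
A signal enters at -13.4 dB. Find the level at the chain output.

-40.1 dB

Stage 1: -13.4 dB is 30 dB over -43.4 dB; at 5:1 that becomes 6 dB over, giving -37.4 dB.
Stage 2: -37.4 dB is 3.6 dB over -41 dB; at 4:1 that becomes 0.9 dB over, giving -40.1 dB.
Stage 3: -40.1 dB ≤ -4.7 dB, so stage 3 doesn't engage; output -40.1 dB.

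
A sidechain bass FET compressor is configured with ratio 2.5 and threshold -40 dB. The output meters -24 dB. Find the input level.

That's 16 dB above the -40 dB threshold.
Input overshoot = R × output overshoot = 40 dB → input = -40 + 40 = 0 dB.

0 dB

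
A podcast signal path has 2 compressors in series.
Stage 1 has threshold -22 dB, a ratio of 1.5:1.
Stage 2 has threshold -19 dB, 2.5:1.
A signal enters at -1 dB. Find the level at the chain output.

Stage 1: 21 dB above -22 dB, reduced 1.5:1 to 14 dB above → -8 dB.
Stage 2: 11 dB above -19 dB, reduced 2.5:1 to 4.4 dB above → -14.6 dB.

-14.6 dB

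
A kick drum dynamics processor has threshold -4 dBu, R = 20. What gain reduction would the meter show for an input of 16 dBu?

The signal is 20 dB above threshold.
A 20:1 ratio leaves 1 dB of that excess.
GR = overshoot in − overshoot out = 20 − 1 = 19 dB.

19 dB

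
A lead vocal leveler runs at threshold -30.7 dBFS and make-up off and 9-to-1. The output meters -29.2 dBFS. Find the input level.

-17.2 dBFS

That's 1.5 dB above the -30.7 dBFS threshold.
Input overshoot = R × output overshoot = 13.5 dB → input = -30.7 + 13.5 = -17.2 dBFS.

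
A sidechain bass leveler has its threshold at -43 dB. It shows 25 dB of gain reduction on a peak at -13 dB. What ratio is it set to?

6:1

Input overshoot = -13 − (-43) = 30 dB.
Output overshoot = 30 − 25 = 5 dB.
Ratio = input overshoot / output overshoot = 30 / 5 = 6.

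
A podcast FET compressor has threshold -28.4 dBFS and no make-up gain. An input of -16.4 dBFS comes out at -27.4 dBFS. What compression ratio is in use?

12:1

Input overshoot = -16.4 − (-28.4) = 12 dB; output overshoot = -27.4 − (-28.4) = 1 dB.
Ratio = 12 / 1 = 12.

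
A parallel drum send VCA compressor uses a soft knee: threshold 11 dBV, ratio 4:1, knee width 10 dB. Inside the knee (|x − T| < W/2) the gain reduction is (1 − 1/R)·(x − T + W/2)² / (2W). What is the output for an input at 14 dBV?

11.6 dBV

x − T + W/2 = 14 − 11 + 5 = 8.
GR = (1 − 1/4) × 8² / 20 = 0.75 × 64 / 20 = 2.4 dB.
Output = 14 − 2.4 = 11.6 dBV.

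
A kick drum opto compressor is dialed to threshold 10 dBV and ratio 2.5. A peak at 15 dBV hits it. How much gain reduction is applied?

3 dB

The signal is 5 dB above threshold.
A 2.5:1 ratio leaves 2 dB of that excess.
So the signal is attenuated by 5 − 2 = 3 dB.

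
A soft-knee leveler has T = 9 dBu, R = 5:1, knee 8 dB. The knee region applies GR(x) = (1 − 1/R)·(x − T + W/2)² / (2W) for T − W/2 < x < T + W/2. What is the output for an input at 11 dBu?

9.2 dBu

x − T + W/2 = 11 − 9 + 4 = 6.
GR = (1 − 1/5) × 6² / 16 = 0.8 × 36 / 16 = 1.8 dB.
Output = 11 − 1.8 = 9.2 dBu.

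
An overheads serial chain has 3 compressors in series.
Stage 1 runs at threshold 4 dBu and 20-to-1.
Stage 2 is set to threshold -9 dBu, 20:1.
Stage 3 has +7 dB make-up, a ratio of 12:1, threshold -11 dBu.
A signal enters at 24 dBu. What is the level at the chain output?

Stage 1: 20 dB above 4 dBu, reduced 20:1 to 1 dB above → 5 dBu.
Stage 2: 5 dBu is 14 dB over -9 dBu; at 20:1 that becomes 0.7 dB over, giving -8.3 dBu.
Stage 3: overshoot 2.7 dB → 2.7/12 = 0.225 dB → -10.775 dBu; +7 dB make-up → -3.775 dBu.

-3.775 dBu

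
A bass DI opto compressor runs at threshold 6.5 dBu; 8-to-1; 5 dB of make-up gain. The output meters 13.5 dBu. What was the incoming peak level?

22.5 dBu

Before make-up, the level was 13.5 − 5 = 8.5 dBu.
Post-compression overshoot = 8.5 − 6.5 = 2 dB.
Undo the ratio: input overshoot = 2 × 8 = 16 dB, giving input = 22.5 dBu.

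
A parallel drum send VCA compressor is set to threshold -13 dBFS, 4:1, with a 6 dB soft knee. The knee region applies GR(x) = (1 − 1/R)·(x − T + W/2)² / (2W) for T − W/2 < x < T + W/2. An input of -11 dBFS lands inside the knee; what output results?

x − T + W/2 = -11 − (-13) + 3 = 5.
GR = (1 − 1/4) × 5² / 12 = 0.75 × 25 / 12 = 1.5625 dB.
Output = -11 − 1.5625 = -12.5625 dBFS.

-12.5625 dBFS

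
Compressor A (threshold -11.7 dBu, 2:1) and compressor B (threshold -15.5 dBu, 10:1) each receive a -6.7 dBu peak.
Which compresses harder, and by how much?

A: GR = 5 − 5/2 = 2.5 dB.
B: GR = 8.8 − 8.8/10 = 7.92 dB.
B reduces 5.42 dB more.

B, by 5.42 dB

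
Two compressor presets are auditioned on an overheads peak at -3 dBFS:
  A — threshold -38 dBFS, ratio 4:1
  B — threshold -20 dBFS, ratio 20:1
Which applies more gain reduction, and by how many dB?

A: GR = 35 − 35/4 = 26.25 dB.
B: GR = 17 − 17/20 = 16.15 dB.
Difference: 10.1 dB in favour of A.

A, by 10.1 dB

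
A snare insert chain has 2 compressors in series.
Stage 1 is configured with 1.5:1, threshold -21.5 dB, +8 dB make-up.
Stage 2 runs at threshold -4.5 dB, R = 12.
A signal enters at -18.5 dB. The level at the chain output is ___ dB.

Stage 1: overshoot 3 dB → 3/1.5 = 2 dB → -19.5 dB; +8 dB make-up → -11.5 dB.
Stage 2: -11.5 dB is at or below the -4.5 dB threshold — no compression; output -11.5 dB.

-11.5 dB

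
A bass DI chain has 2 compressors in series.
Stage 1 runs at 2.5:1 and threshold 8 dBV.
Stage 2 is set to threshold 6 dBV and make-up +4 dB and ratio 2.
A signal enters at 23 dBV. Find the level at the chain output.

Stage 1: 23 dBV is 15 dB over 8 dBV; at 2.5:1 that becomes 6 dB over, giving 14 dBV.
Stage 2: 8 dB above 6 dBV, reduced 2:1 to 4 dB above → 10 dBV; +4 dB make-up → 14 dBV.

14 dBV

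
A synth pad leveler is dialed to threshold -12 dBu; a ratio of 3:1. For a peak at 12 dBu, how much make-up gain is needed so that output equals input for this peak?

Without make-up, output = threshold + overshoot/3 = -12 + 8 = -4 dBu.
Gap to target: 16 dB.

16 dB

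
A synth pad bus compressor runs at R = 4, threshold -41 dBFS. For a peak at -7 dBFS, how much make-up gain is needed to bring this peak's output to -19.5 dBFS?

Overshoot 34 dB → 34/4 = 8.5 dB after compression, so the compressed level is -41 + 8.5 = -32.5 dBFS.
Make-up = target − compressed = -19.5 − (-32.5) = 13 dB.

13 dB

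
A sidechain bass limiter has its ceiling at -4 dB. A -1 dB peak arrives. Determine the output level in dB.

The limiter clamps the peak to its -4 dB ceiling.

-4 dB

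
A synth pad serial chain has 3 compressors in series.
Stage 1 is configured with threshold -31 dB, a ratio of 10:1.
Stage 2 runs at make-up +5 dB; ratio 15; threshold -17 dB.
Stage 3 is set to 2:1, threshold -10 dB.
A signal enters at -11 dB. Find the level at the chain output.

Stage 1: -11 dB is 20 dB over -31 dB; at 10:1 that becomes 2 dB over, giving -29 dB.
Stage 2: -29 dB ≤ -17 dB, so stage 2 doesn't engage; make-up brings it to -24 dB.
Stage 3: below threshold (-24 ≤ -10); passes unchanged; output -24 dB.

-24 dB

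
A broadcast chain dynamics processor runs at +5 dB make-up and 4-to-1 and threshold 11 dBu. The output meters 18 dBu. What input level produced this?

19 dBu

Stripping the +5 dB make-up gives 13 dBu at the gain stage.
That's 2 dB above the 11 dBu threshold.
Input overshoot = R × output overshoot = 8 dB → input = 11 + 8 = 19 dBu.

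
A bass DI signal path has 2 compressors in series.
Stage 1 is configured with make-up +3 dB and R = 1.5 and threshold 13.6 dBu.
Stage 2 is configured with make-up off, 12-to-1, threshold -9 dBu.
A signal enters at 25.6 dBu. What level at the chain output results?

Stage 1: 25.6 dBu is 12 dB over 13.6 dBu; at 1.5:1 that becomes 8 dB over, giving 21.6 dBu; +3 dB make-up → 24.6 dBu.
Stage 2: overshoot 33.6 dB → 33.6/12 = 2.8 dB → -6.2 dBu.

-6.2 dBu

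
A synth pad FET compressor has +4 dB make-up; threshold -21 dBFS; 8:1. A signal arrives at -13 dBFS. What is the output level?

Overshoot: -13 − (-21) = 8 dB.
8:1 compression reduces that to 8/8 = 1 dB over.
Output = -21 + 1 = -20 dBFS; make-up adds 4 dB, giving -16 dBFS.

-16 dBFS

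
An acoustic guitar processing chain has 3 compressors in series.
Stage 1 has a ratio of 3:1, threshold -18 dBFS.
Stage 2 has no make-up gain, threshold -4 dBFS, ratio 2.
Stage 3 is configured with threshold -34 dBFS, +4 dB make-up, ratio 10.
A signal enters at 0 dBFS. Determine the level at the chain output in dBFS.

Stage 1: 18 dB above -18 dBFS, reduced 3:1 to 6 dB above → -12 dBFS.
Stage 2: below threshold (-12 ≤ -4); passes unchanged; output -12 dBFS.
Stage 3: overshoot 22 dB → 22/10 = 2.2 dB → -31.8 dBFS; +4 dB make-up → -27.8 dBFS.

-27.8 dBFS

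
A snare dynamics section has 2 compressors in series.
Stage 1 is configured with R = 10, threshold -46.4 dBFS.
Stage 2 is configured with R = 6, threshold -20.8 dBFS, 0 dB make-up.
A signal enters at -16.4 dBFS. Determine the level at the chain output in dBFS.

-43.4 dBFS

Stage 1: -16.4 dBFS is 30 dB over -46.4 dBFS; at 10:1 that becomes 3 dB over, giving -43.4 dBFS.
Stage 2: below threshold (-43.4 ≤ -20.8); passes unchanged; output -43.4 dBFS.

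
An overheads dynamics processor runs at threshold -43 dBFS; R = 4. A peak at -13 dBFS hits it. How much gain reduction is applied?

Overshoot = -13 − (-43) = 30 dB.
After 4:1 compression the overshoot becomes 30/4 = 7.5 dB.
So the signal is attenuated by 30 − 7.5 = 22.5 dB.

22.5 dB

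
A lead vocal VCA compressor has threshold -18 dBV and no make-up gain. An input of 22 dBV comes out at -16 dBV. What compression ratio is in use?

Input overshoot = 22 − (-18) = 40 dB; output overshoot = -16 − (-18) = 2 dB.
Ratio = 40 / 2 = 20.

20:1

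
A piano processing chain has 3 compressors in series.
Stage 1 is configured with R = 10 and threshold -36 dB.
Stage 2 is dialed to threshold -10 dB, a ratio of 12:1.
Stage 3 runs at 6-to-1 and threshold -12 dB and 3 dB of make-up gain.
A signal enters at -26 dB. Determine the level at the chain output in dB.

Stage 1: 10 dB above -36 dB, reduced 10:1 to 1 dB above → -35 dB.
Stage 2: -35 dB is at or below the -10 dB threshold — no compression; output -35 dB.
Stage 3: -35 dB ≤ -12 dB, so stage 3 doesn't engage; make-up brings it to -32 dB.

-32 dB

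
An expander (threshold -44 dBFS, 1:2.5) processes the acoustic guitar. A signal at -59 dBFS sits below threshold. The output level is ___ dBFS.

-81.5 dBFS

Below threshold, a 1:2.5 expander applies gain = (2.5−1)×(T − x) of attenuation.
(2.5−1) × 15 = 22.5 dB, so output = -59 − 22.5 = -81.5 dBFS.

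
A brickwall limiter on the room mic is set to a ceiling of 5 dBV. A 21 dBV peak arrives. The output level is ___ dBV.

A brickwall limiter is an ∞:1 compressor: any input above the ceiling is clamped to 5 dBV.

5 dBV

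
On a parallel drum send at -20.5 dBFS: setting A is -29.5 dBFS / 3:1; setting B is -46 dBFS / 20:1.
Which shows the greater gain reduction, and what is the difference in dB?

A: 9 dB over, compressed to 3 dB over, so 6 dB of GR.
B: 25.5 dB over, compressed to 1.275 dB over, so 24.225 dB of GR.
B reduces 18.225 dB more.

B, by 18.225 dB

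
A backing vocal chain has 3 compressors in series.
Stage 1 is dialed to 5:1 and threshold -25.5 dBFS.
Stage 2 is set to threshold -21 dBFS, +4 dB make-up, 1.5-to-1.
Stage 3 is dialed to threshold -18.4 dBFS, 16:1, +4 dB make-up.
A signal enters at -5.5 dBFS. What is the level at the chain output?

Stage 1: -5.5 dBFS is 20 dB over -25.5 dBFS; at 5:1 that becomes 4 dB over, giving -21.5 dBFS.
Stage 2: below threshold (-21.5 ≤ -21); passes unchanged; make-up brings it to -17.5 dBFS.
Stage 3: overshoot 0.9 dB → 0.9/16 = 0.05625 dB → -18.34375 dBFS; +4 dB make-up → -14.34375 dBFS.

-14.34375 dBFS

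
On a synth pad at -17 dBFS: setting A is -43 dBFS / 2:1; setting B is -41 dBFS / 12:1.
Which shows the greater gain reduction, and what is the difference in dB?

B, by 9 dB

A: overshoot 26 dB → output overshoot 13 dB → GR 13 dB.
B: overshoot 24 dB → output overshoot 2 dB → GR 22 dB.
Difference: 9 dB in favour of B.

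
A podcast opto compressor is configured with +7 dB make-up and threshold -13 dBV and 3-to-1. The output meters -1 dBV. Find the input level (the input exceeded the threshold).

Before make-up, the level was -1 − 7 = -8 dBV.
That's 5 dB above the -13 dBV threshold.
Before 3:1 compression the overshoot was 5 × 3 = 15 dB, so input = -13 + 15 = 2 dBV.

2 dBV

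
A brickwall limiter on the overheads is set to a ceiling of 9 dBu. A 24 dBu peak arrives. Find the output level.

9 dBu

At ∞:1, everything above 9 dBu is held at the ceiling.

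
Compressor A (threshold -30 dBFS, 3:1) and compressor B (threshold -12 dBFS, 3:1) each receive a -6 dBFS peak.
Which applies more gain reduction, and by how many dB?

A: 24 dB over, compressed to 8 dB over, so 16 dB of GR.
B: 6 dB over, compressed to 2 dB over, so 4 dB of GR.
Difference: 12 dB in favour of A.

A, by 12 dB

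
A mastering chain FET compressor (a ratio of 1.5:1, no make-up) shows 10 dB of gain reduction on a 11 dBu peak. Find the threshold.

Gain reduction = 11 − 1 = 10 dB; output overshoot = GR / (R − 1) = 10 / 0.5 = 20 dB.
Threshold = output − output overshoot = 1 − 20 = -19 dBu.

-19 dBu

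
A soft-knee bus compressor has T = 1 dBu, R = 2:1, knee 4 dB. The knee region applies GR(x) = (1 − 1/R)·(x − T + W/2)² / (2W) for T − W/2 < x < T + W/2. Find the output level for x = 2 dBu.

x − T + W/2 = 2 − 1 + 2 = 3.
GR = (1 − 1/2) × 3² / 8 = 0.5 × 9 / 8 = 0.5625 dB.
Output = 2 − 0.5625 = 1.4375 dBu.

1.4375 dBu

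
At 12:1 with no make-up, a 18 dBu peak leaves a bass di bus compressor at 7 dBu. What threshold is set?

6 dBu

Gain reduction = 18 − 7 = 11 dB; output overshoot = GR / (R − 1) = 11 / 11 = 1 dB.
Threshold = output − output overshoot = 7 − 1 = 6 dBu.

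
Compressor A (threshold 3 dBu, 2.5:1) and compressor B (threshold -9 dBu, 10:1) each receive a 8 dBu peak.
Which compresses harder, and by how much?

A: overshoot 5 dB → output overshoot 2 dB → GR 3 dB.
B: overshoot 17 dB → output overshoot 1.7 dB → GR 15.3 dB.
Difference: 12.3 dB in favour of B.

B, by 12.3 dB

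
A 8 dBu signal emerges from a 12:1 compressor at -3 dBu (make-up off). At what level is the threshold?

-4 dBu

Gain reduction = 8 − (-3) = 11 dB; output overshoot = GR / (R − 1) = 11 / 11 = 1 dB.
Threshold = output − output overshoot = -3 − 1 = -4 dBu.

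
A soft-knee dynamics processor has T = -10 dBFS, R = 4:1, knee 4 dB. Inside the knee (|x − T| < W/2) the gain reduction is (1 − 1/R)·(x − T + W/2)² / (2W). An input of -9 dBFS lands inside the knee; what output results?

x − T + W/2 = -9 − (-10) + 2 = 3.
GR = (1 − 1/4) × 3² / 8 = 0.75 × 9 / 8 = 0.84375 dB.
Output = -9 − 0.84375 = -9.84375 dBFS.

-9.84375 dBFS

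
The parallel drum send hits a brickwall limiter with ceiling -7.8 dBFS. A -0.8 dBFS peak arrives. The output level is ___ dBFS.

The limiter clamps the peak to its -7.8 dBFS ceiling.

-7.8 dBFS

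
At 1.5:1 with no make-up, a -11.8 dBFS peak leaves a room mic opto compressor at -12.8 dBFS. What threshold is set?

Gain reduction = -11.8 − (-12.8) = 1 dB; output overshoot = GR / (R − 1) = 1 / 0.5 = 2 dB.
Threshold = output − output overshoot = -12.8 − 2 = -14.8 dBFS.

-14.8 dBFS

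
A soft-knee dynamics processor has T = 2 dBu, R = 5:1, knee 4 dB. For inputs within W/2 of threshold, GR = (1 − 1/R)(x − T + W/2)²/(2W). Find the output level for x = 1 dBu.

x − T + W/2 = 1 − 2 + 2 = 1.
GR = (1 − 1/5) × 1² / 8 = 0.8 × 1 / 8 = 0.1 dB.
Output = 1 − 0.1 = 0.9 dBu.

0.9 dBu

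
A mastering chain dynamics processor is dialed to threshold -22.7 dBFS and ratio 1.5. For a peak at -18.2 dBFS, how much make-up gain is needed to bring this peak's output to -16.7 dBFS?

Without make-up, output = threshold + overshoot/1.5 = -22.7 + 3 = -19.7 dBFS.
Gap to target: 3 dB.

3 dB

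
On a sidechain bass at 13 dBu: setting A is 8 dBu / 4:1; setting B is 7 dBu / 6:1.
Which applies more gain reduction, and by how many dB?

A: overshoot 5 dB → output overshoot 1.25 dB → GR 3.75 dB.
B: overshoot 6 dB → output overshoot 1 dB → GR 5 dB.
Difference: 1.25 dB in favour of B.

B, by 1.25 dB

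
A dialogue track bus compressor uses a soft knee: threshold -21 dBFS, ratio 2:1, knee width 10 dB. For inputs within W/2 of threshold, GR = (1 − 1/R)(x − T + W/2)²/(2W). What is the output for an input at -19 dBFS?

x − T + W/2 = -19 − (-21) + 5 = 7.
GR = (1 − 1/2) × 7² / 20 = 0.5 × 49 / 20 = 1.225 dB.
Output = -19 − 1.225 = -20.225 dBFS.

-20.225 dBFS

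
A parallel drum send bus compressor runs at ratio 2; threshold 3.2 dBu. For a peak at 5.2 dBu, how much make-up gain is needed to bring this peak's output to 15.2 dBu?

11 dB

Without make-up, output = threshold + overshoot/2 = 3.2 + 1 = 4.2 dBu.
Gap to target: 11 dB.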